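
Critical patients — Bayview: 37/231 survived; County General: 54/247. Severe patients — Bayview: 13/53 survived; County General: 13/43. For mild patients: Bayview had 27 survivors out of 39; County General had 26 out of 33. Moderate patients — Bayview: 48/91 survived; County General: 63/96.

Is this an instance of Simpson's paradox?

No

Critical: Bayview 37/231 = 16.0%, County General 54/247 = 21.9% → County General
Severe: Bayview 13/53 = 24.5%, County General 13/43 = 30.2% → County General
Mild: Bayview 27/39 = 69.2%, County General 26/33 = 78.8% → County General
Moderate: Bayview 48/91 = 52.7%, County General 63/96 = 65.6% → County General
Overall: Bayview 125/414 = 30.2%, County General 156/419 = 37.2% → County General
County General wins overall and in every case group — no reversal.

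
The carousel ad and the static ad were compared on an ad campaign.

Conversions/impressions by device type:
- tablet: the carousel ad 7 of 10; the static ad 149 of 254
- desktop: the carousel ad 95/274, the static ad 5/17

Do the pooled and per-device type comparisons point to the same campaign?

No

Tablet: the carousel ad 7/10 = 70.0%, the static ad 149/254 = 58.7% → the carousel ad
Desktop: the carousel ad 95/274 = 34.7%, the static ad 5/17 = 29.4% → the carousel ad
Overall: the carousel ad 102/284 = 35.9%, the static ad 154/271 = 56.8% → the static ad
The carousel ad wins each device group but the static ad wins overall — the comparison reverses. The carousel ad's impressions skew toward desktop, which has a lower base rate.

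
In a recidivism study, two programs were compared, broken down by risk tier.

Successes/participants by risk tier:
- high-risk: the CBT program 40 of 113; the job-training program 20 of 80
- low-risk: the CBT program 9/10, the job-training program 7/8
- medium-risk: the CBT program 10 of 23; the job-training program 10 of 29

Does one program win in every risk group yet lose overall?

High-risk: the CBT program 40/113 = 35.4%, the job-training program 20/80 = 25.0% → the CBT program
Low-risk: the CBT program 9/10 = 90.0%, the job-training program 7/8 = 87.5% → the CBT program
Medium-risk: the CBT program 10/23 = 43.5%, the job-training program 10/29 = 34.5% → the CBT program
Overall: the CBT program 59/146 = 40.4%, the job-training program 37/117 = 31.6% → the CBT program
The CBT program wins overall and in every risk group — no reversal.

No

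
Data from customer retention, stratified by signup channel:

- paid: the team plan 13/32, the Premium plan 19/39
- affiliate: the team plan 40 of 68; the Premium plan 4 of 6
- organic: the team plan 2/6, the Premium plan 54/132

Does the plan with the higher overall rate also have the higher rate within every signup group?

No

Paid: the team plan 13/32 = 40.6%, the Premium plan 19/39 = 48.7% → the Premium plan
Affiliate: the team plan 40/68 = 58.8%, the Premium plan 4/6 = 66.7% → the Premium plan
Organic: the team plan 2/6 = 33.3%, the Premium plan 54/132 = 40.9% → the Premium plan
Overall: the team plan 55/106 = 51.9%, the Premium plan 77/177 = 43.5% → the team plan
The Premium plan wins each signup group but the team plan wins overall — the comparison reverses. The Premium plan's customers skew toward organic, which has a lower base rate.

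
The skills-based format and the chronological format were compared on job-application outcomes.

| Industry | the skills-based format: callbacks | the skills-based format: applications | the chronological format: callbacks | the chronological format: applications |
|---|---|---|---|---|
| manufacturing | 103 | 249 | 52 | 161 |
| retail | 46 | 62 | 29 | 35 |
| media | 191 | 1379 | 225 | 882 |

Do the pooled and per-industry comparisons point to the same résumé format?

No

Manufacturing: the skills-based format 103/249 = 41.4%, the chronological format 52/161 = 32.3% → the skills-based format
Retail: the skills-based format 46/62 = 74.2%, the chronological format 29/35 = 82.9% → the chronological format
Media: the skills-based format 191/1379 = 13.9%, the chronological format 225/882 = 25.5% → the chronological format
Overall: the skills-based format 340/1690 = 20.1%, the chronological format 306/1078 = 28.4% → the chronological format
Neither sweeps: the skills-based format wins 1 of 3 groups, the chronological format wins 2. The chronological format wins overall but not every group — no Simpson reversal.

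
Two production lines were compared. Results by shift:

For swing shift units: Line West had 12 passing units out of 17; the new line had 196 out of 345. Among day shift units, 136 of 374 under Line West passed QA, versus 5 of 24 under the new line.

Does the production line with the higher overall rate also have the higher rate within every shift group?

No

Swing shift: Line West 12/17 = 70.6%, the new line 196/345 = 56.8% → Line West
Day shift: Line West 136/374 = 36.4%, the new line 5/24 = 20.8% → Line West
Overall: Line West 148/391 = 37.9%, the new line 201/369 = 54.5% → the new line
Line West wins each shift group but the new line wins overall — the comparison reverses. Line West's units skew toward day shift, which has a lower base rate.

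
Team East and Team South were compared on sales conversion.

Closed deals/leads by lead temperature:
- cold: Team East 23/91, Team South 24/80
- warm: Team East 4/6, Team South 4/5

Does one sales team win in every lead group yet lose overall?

No

Cold: Team East 23/91 = 25.3%, Team South 24/80 = 30.0% → Team South
Warm: Team East 4/6 = 66.7%, Team South 4/5 = 80.0% → Team South
Overall: Team East 27/97 = 27.8%, Team South 28/85 = 32.9% → Team South
Team South wins overall and in every lead group — no reversal.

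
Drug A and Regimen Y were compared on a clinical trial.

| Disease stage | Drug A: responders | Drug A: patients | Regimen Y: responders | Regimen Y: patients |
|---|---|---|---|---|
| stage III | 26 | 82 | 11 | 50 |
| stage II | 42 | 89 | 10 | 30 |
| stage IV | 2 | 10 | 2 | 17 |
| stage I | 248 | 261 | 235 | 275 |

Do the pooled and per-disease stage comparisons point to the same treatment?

Yes

Stage III: Drug A 26/82 = 31.7%, Regimen Y 11/50 = 22.0% → Drug A
Stage II: Drug A 42/89 = 47.2%, Regimen Y 10/30 = 33.3% → Drug A
Stage IV: Drug A 2/10 = 20.0%, Regimen Y 2/17 = 11.8% → Drug A
Stage I: Drug A 248/261 = 95.0%, Regimen Y 235/275 = 85.5% → Drug A
Overall: Drug A 318/442 = 71.9%, Regimen Y 258/372 = 69.4% → Drug A
Drug A wins overall and in every disease group — no reversal.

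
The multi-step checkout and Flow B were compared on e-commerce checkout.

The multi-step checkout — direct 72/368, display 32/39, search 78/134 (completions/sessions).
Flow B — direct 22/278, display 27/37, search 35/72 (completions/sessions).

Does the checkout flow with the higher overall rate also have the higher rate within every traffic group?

Direct: the multi-step checkout 72/368 = 19.6%, Flow B 22/278 = 7.9% → the multi-step checkout
Display: the multi-step checkout 32/39 = 82.1%, Flow B 27/37 = 73.0% → the multi-step checkout
Search: the multi-step checkout 78/134 = 58.2%, Flow B 35/72 = 48.6% → the multi-step checkout
Overall: the multi-step checkout 182/541 = 33.6%, Flow B 84/387 = 21.7% → the multi-step checkout
The multi-step checkout wins overall and in every traffic group — no reversal.

Yes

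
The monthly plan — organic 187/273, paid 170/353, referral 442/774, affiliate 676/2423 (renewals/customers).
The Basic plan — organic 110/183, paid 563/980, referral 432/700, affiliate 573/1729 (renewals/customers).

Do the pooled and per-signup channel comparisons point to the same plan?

No

Organic: the monthly plan 187/273 = 68.5%, the Basic plan 110/183 = 60.1% → the monthly plan
Paid: the monthly plan 170/353 = 48.2%, the Basic plan 563/980 = 57.4% → the Basic plan
Referral: the monthly plan 442/774 = 57.1%, the Basic plan 432/700 = 61.7% → the Basic plan
Affiliate: the monthly plan 676/2423 = 27.9%, the Basic plan 573/1729 = 33.1% → the Basic plan
Overall: the monthly plan 1475/3823 = 38.6%, the Basic plan 1678/3592 = 46.7% → the Basic plan
Neither sweeps: the monthly plan wins 1 of 4 groups, the Basic plan wins 3. The Basic plan wins overall but not every group — no Simpson reversal.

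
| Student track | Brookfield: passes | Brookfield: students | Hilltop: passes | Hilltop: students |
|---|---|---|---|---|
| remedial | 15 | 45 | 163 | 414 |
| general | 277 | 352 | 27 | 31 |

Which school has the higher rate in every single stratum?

Remedial: Brookfield 15/45 = 33.3%, Hilltop 163/414 = 39.4% → Hilltop
General: Brookfield 277/352 = 78.7%, Hilltop 27/31 = 87.1% → Hilltop
Hilltop has the higher rate in both groups.

Hilltop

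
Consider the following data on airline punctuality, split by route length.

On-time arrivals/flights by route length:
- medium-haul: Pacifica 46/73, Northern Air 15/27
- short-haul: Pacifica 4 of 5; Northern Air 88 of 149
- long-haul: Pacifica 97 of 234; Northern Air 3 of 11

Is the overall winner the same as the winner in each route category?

No

Medium-haul: Pacifica 46/73 = 63.0%, Northern Air 15/27 = 55.6% → Pacifica
Short-haul: Pacifica 4/5 = 80.0%, Northern Air 88/149 = 59.1% → Pacifica
Long-haul: Pacifica 97/234 = 41.5%, Northern Air 3/11 = 27.3% → Pacifica
Overall: Pacifica 147/312 = 47.1%, Northern Air 106/187 = 56.7% → Northern Air
Pacifica wins each route group but Northern Air wins overall — the comparison reverses. Pacifica's flights skew toward long-haul, which has a lower base rate.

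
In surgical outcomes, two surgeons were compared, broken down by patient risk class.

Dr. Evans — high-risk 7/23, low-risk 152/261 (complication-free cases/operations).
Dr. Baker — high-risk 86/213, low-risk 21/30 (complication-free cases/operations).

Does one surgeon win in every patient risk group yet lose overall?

Yes

High-risk: Dr. Evans 7/23 = 30.4%, Dr. Baker 86/213 = 40.4% → Dr. Baker
Low-risk: Dr. Evans 152/261 = 58.2%, Dr. Baker 21/30 = 70.0% → Dr. Baker
Overall: Dr. Evans 159/284 = 56.0%, Dr. Baker 107/243 = 44.0% → Dr. Evans
Dr. Baker wins each patient risk group but Dr. Evans wins overall — the comparison reverses. Dr. Baker's operations skew toward high-risk, which has a lower base rate.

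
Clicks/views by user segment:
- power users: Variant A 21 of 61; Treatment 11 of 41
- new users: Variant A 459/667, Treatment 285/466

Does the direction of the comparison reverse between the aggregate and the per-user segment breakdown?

No

Power users: Variant A 21/61 = 34.4%, Treatment 11/41 = 26.8% → Variant A
New users: Variant A 459/667 = 68.8%, Treatment 285/466 = 61.2% → Variant A
Overall: Variant A 480/728 = 65.9%, Treatment 296/507 = 58.4% → Variant A
Variant A wins overall and in every user group — no reversal.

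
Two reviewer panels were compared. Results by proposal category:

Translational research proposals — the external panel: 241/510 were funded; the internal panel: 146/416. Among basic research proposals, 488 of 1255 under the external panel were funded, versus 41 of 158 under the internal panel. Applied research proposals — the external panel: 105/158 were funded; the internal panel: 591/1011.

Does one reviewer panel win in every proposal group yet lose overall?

Yes

Translational research: the external panel 241/510 = 47.3%, the internal panel 146/416 = 35.1% → the external panel
Basic research: the external panel 488/1255 = 38.9%, the internal panel 41/158 = 25.9% → the external panel
Applied research: the external panel 105/158 = 66.5%, the internal panel 591/1011 = 58.5% → the external panel
Overall: the external panel 834/1923 = 43.4%, the internal panel 778/1585 = 49.1% → the internal panel
The external panel wins each proposal group but the internal panel wins overall — the comparison reverses. The external panel's proposals skew toward basic research, which has a lower base rate.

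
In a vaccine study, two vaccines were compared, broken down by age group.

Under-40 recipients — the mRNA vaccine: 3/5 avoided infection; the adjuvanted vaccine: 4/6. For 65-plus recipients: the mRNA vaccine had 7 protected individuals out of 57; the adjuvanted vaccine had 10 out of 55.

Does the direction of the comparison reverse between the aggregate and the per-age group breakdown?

Under-40: the mRNA vaccine 3/5 = 60.0%, the adjuvanted vaccine 4/6 = 66.7% → the adjuvanted vaccine
65-plus: the mRNA vaccine 7/57 = 12.3%, the adjuvanted vaccine 10/55 = 18.2% → the adjuvanted vaccine
Overall: the mRNA vaccine 10/62 = 16.1%, the adjuvanted vaccine 14/61 = 23.0% → the adjuvanted vaccine
The adjuvanted vaccine wins overall and in every age group — no reversal.

No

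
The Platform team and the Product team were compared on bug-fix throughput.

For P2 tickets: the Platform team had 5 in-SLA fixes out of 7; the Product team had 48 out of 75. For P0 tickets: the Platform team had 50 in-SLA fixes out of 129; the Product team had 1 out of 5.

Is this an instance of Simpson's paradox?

P2: the Platform team 5/7 = 71.4%, the Product team 48/75 = 64.0% → the Platform team
P0: the Platform team 50/129 = 38.8%, the Product team 1/5 = 20.0% → the Platform team
Overall: the Platform team 55/136 = 40.4%, the Product team 49/80 = 61.2% → the Product team
The Platform team wins each ticket group but the Product team wins overall — the comparison reverses. The Platform team's tickets skew toward P0, which has a lower base rate.

Yes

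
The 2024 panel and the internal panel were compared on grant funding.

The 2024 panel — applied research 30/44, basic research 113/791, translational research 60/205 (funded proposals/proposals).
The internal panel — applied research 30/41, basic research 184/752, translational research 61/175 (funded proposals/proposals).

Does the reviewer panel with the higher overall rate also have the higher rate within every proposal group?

Applied research: the 2024 panel 30/44 = 68.2%, the internal panel 30/41 = 73.2% → the internal panel
Basic research: the 2024 panel 113/791 = 14.3%, the internal panel 184/752 = 24.5% → the internal panel
Translational research: the 2024 panel 60/205 = 29.3%, the internal panel 61/175 = 34.9% → the internal panel
Overall: the 2024 panel 203/1040 = 19.5%, the internal panel 275/968 = 28.4% → the internal panel
The internal panel wins overall and in every proposal group — no reversal.

Yes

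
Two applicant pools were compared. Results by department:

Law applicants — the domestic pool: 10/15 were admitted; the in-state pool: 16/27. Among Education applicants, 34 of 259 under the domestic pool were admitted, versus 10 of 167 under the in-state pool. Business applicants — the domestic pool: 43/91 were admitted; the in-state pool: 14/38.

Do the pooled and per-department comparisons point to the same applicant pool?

Yes

Law: the domestic pool 10/15 = 66.7%, the in-state pool 16/27 = 59.3% → the domestic pool
Education: the domestic pool 34/259 = 13.1%, the in-state pool 10/167 = 6.0% → the domestic pool
Business: the domestic pool 43/91 = 47.3%, the in-state pool 14/38 = 36.8% → the domestic pool
Overall: the domestic pool 87/365 = 23.8%, the in-state pool 40/232 = 17.2% → the domestic pool
The domestic pool wins overall and in every department group — no reversal.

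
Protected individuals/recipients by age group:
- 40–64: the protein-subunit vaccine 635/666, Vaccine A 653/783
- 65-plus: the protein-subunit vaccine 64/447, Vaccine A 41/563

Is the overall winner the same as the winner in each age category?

Yes

40–64: the protein-subunit vaccine 635/666 = 95.3%, Vaccine A 653/783 = 83.4% → the protein-subunit vaccine
65-plus: the protein-subunit vaccine 64/447 = 14.3%, Vaccine A 41/563 = 7.3% → the protein-subunit vaccine
Overall: the protein-subunit vaccine 699/1113 = 62.8%, Vaccine A 694/1346 = 51.6% → the protein-subunit vaccine
The protein-subunit vaccine wins overall and in every age group — no reversal.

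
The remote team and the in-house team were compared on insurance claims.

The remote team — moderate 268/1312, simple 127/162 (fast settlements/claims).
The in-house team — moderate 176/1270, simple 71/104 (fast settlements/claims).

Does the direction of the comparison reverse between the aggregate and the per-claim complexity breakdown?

Moderate: the remote team 268/1312 = 20.4%, the in-house team 176/1270 = 13.9% → the remote team
Simple: the remote team 127/162 = 78.4%, the in-house team 71/104 = 68.3% → the remote team
Overall: the remote team 395/1474 = 26.8%, the in-house team 247/1374 = 18.0% → the remote team
The remote team wins overall and in every claim group — no reversal.

No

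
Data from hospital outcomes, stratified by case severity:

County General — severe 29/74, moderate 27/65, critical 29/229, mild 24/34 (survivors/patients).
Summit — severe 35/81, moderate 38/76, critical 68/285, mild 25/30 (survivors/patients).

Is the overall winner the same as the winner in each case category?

Severe: County General 29/74 = 39.2%, Summit 35/81 = 43.2% → Summit
Moderate: County General 27/65 = 41.5%, Summit 38/76 = 50.0% → Summit
Critical: County General 29/229 = 12.7%, Summit 68/285 = 23.9% → Summit
Mild: County General 24/34 = 70.6%, Summit 25/30 = 83.3% → Summit
Overall: County General 109/402 = 27.1%, Summit 166/472 = 35.2% → Summit
Summit wins overall and in every case group — no reversal.

Yes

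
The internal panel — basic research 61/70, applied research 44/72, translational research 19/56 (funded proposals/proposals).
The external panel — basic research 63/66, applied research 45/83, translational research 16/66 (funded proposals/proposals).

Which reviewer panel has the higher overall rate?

the internal panel

Basic research: the internal panel 61/70 = 87.1%, the external panel 63/66 = 95.5% → the external panel
Applied research: the internal panel 44/72 = 61.1%, the external panel 45/83 = 54.2% → the internal panel
Translational research: the internal panel 19/56 = 33.9%, the external panel 16/66 = 24.2% → the internal panel
Overall: the internal panel 124/198 = 62.6%, the external panel 124/215 = 57.7% → the internal panel
(Neither sweeps every proposal group, but the internal panel has the higher pooled rate.)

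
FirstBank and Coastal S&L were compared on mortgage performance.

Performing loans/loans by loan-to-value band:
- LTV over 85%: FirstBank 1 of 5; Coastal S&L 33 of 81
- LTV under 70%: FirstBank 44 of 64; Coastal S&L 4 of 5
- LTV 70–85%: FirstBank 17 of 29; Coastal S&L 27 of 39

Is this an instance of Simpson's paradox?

Yes

LTV over 85%: FirstBank 1/5 = 20.0%, Coastal S&L 33/81 = 40.7% → Coastal S&L
LTV under 70%: FirstBank 44/64 = 68.8%, Coastal S&L 4/5 = 80.0% → Coastal S&L
LTV 70–85%: FirstBank 17/29 = 58.6%, Coastal S&L 27/39 = 69.2% → Coastal S&L
Overall: FirstBank 62/98 = 63.3%, Coastal S&L 64/125 = 51.2% → FirstBank
Coastal S&L wins each loan-to-value group but FirstBank wins overall — the comparison reverses. Coastal S&L's loans skew toward LTV over 85%, which has a lower base rate.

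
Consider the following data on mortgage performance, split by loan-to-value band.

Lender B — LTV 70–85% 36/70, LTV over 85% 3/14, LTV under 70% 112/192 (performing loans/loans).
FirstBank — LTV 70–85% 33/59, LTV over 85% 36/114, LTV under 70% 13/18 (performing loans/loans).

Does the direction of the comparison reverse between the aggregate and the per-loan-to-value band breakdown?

Yes

LTV 70–85%: Lender B 36/70 = 51.4%, FirstBank 33/59 = 55.9% → FirstBank
LTV over 85%: Lender B 3/14 = 21.4%, FirstBank 36/114 = 31.6% → FirstBank
LTV under 70%: Lender B 112/192 = 58.3%, FirstBank 13/18 = 72.2% → FirstBank
Overall: Lender B 151/276 = 54.7%, FirstBank 82/191 = 42.9% → Lender B
FirstBank wins each loan-to-value group but Lender B wins overall — the comparison reverses. FirstBank's loans skew toward LTV over 85%, which has a lower base rate.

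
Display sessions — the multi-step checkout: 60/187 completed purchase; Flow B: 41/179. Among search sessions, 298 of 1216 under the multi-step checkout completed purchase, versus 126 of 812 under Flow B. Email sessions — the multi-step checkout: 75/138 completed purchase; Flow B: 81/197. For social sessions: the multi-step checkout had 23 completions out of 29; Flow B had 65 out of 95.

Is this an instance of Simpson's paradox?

No

Display: the multi-step checkout 60/187 = 32.1%, Flow B 41/179 = 22.9% → the multi-step checkout
Search: the multi-step checkout 298/1216 = 24.5%, Flow B 126/812 = 15.5% → the multi-step checkout
Email: the multi-step checkout 75/138 = 54.3%, Flow B 81/197 = 41.1% → the multi-step checkout
Social: the multi-step checkout 23/29 = 79.3%, Flow B 65/95 = 68.4% → the multi-step checkout
Overall: the multi-step checkout 456/1570 = 29.0%, Flow B 313/1283 = 24.4% → the multi-step checkout
The multi-step checkout wins overall and in every traffic group — no reversal.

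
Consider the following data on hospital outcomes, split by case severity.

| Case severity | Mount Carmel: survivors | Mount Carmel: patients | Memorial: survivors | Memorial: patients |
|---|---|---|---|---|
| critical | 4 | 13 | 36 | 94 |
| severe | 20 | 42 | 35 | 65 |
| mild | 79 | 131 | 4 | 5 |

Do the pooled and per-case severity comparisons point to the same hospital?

No

Critical: Mount Carmel 4/13 = 30.8%, Memorial 36/94 = 38.3% → Memorial
Severe: Mount Carmel 20/42 = 47.6%, Memorial 35/65 = 53.8% → Memorial
Mild: Mount Carmel 79/131 = 60.3%, Memorial 4/5 = 80.0% → Memorial
Overall: Mount Carmel 103/186 = 55.4%, Memorial 75/164 = 45.7% → Mount Carmel
Memorial wins each case group but Mount Carmel wins overall — the comparison reverses. Memorial's patients skew toward critical, which has a lower base rate.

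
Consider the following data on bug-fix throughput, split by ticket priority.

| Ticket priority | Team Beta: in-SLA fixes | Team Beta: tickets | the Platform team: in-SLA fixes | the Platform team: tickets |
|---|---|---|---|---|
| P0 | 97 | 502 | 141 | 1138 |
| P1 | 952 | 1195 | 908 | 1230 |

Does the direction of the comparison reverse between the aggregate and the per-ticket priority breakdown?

P0: Team Beta 97/502 = 19.3%, the Platform team 141/1138 = 12.4% → Team Beta
P1: Team Beta 952/1195 = 79.7%, the Platform team 908/1230 = 73.8% → Team Beta
Overall: Team Beta 1049/1697 = 61.8%, the Platform team 1049/2368 = 44.3% → Team Beta
Team Beta wins overall and in every ticket group — no reversal.

No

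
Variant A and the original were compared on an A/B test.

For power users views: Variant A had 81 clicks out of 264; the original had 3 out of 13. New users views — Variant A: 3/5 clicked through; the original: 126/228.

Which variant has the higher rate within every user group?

Variant A

Power users: Variant A 81/264 = 30.7%, the original 3/13 = 23.1% → Variant A
New users: Variant A 3/5 = 60.0%, the original 126/228 = 55.3% → Variant A
Variant A has the higher rate in both groups.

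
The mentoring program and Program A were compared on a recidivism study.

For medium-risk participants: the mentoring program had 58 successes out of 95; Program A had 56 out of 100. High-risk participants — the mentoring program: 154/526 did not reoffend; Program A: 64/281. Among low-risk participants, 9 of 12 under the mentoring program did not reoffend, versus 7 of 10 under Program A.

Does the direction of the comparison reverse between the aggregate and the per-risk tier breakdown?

Medium-risk: the mentoring program 58/95 = 61.1%, Program A 56/100 = 56.0% → the mentoring program
High-risk: the mentoring program 154/526 = 29.3%, Program A 64/281 = 22.8% → the mentoring program
Low-risk: the mentoring program 9/12 = 75.0%, Program A 7/10 = 70.0% → the mentoring program
Overall: the mentoring program 221/633 = 34.9%, Program A 127/391 = 32.5% → the mentoring program
The mentoring program wins overall and in every risk group — no reversal.

No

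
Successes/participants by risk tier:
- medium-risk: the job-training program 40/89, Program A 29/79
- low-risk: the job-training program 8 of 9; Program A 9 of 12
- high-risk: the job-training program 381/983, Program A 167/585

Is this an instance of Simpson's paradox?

Medium-risk: the job-training program 40/89 = 44.9%, Program A 29/79 = 36.7% → the job-training program
Low-risk: the job-training program 8/9 = 88.9%, Program A 9/12 = 75.0% → the job-training program
High-risk: the job-training program 381/983 = 38.8%, Program A 167/585 = 28.5% → the job-training program
Overall: the job-training program 429/1081 = 39.7%, Program A 205/676 = 30.3% → the job-training program
The job-training program wins overall and in every risk group — no reversal.

No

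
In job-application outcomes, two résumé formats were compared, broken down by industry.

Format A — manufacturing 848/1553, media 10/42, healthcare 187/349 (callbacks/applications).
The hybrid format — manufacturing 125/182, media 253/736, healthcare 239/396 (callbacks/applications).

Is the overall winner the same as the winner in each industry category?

No

Manufacturing: Format A 848/1553 = 54.6%, the hybrid format 125/182 = 68.7% → the hybrid format
Media: Format A 10/42 = 23.8%, the hybrid format 253/736 = 34.4% → the hybrid format
Healthcare: Format A 187/349 = 53.6%, the hybrid format 239/396 = 60.4% → the hybrid format
Overall: Format A 1045/1944 = 53.8%, the hybrid format 617/1314 = 47.0% → Format A
The hybrid format wins each industry group but Format A wins overall — the comparison reverses. The hybrid format's applications skew toward media, which has a lower base rate.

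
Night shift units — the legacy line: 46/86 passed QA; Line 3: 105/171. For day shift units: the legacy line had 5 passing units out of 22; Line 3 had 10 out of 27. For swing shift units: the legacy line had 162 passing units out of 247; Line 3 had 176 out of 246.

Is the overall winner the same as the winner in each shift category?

Night shift: the legacy line 46/86 = 53.5%, Line 3 105/171 = 61.4% → Line 3
Day shift: the legacy line 5/22 = 22.7%, Line 3 10/27 = 37.0% → Line 3
Swing shift: the legacy line 162/247 = 65.6%, Line 3 176/246 = 71.5% → Line 3
Overall: the legacy line 213/355 = 60.0%, Line 3 291/444 = 65.5% → Line 3
Line 3 wins overall and in every shift group — no reversal.

Yes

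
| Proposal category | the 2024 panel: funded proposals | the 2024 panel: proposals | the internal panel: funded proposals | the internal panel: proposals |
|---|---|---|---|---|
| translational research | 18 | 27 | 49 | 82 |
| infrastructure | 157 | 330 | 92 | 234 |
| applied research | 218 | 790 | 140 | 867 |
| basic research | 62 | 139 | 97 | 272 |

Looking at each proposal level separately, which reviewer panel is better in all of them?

the 2024 panel

Translational research: the 2024 panel 18/27 = 66.7%, the internal panel 49/82 = 59.8% → the 2024 panel
Infrastructure: the 2024 panel 157/330 = 47.6%, the internal panel 92/234 = 39.3% → the 2024 panel
Applied research: the 2024 panel 218/790 = 27.6%, the internal panel 140/867 = 16.1% → the 2024 panel
Basic research: the 2024 panel 62/139 = 44.6%, the internal panel 97/272 = 35.7% → the 2024 panel
The 2024 panel has the higher rate in all 4 groups.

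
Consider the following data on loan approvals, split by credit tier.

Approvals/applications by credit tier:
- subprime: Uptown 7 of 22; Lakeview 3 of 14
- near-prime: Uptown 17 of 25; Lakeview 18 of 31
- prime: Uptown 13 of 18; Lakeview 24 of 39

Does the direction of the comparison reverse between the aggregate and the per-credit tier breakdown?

No

Subprime: Uptown 7/22 = 31.8%, Lakeview 3/14 = 21.4% → Uptown
Near-prime: Uptown 17/25 = 68.0%, Lakeview 18/31 = 58.1% → Uptown
Prime: Uptown 13/18 = 72.2%, Lakeview 24/39 = 61.5% → Uptown
Overall: Uptown 37/65 = 56.9%, Lakeview 45/84 = 53.6% → Uptown
Uptown wins overall and in every credit group — no reversal.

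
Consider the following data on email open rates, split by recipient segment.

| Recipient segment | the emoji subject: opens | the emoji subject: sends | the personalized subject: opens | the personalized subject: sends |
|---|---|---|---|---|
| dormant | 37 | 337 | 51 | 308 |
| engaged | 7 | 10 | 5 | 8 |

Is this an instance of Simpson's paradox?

No

Dormant: the emoji subject 37/337 = 11.0%, the personalized subject 51/308 = 16.6% → the personalized subject
Engaged: the emoji subject 7/10 = 70.0%, the personalized subject 5/8 = 62.5% → the emoji subject
Overall: the emoji subject 44/347 = 12.7%, the personalized subject 56/316 = 17.7% → the personalized subject
Neither sweeps: the emoji subject wins 1 of 2 groups, the personalized subject wins 1. The personalized subject wins overall but not every group — no Simpson reversal.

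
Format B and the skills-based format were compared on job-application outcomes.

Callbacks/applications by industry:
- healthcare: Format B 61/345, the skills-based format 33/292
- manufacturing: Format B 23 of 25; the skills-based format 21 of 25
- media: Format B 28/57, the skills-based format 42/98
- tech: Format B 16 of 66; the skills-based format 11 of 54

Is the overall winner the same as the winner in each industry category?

Yes

Healthcare: Format B 61/345 = 17.7%, the skills-based format 33/292 = 11.3% → Format B
Manufacturing: Format B 23/25 = 92.0%, the skills-based format 21/25 = 84.0% → Format B
Media: Format B 28/57 = 49.1%, the skills-based format 42/98 = 42.9% → Format B
Tech: Format B 16/66 = 24.2%, the skills-based format 11/54 = 20.4% → Format B
Overall: Format B 128/493 = 26.0%, the skills-based format 107/469 = 22.8% → Format B
Format B wins overall and in every industry group — no reversal.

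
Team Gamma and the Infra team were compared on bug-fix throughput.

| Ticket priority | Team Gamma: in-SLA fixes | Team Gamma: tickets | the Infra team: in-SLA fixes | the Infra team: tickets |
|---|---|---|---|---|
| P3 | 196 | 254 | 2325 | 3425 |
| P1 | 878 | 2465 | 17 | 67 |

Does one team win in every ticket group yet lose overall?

Yes

P3: Team Gamma 196/254 = 77.2%, the Infra team 2325/3425 = 67.9% → Team Gamma
P1: Team Gamma 878/2465 = 35.6%, the Infra team 17/67 = 25.4% → Team Gamma
Overall: Team Gamma 1074/2719 = 39.5%, the Infra team 2342/3492 = 67.1% → the Infra team
Team Gamma wins each ticket group but the Infra team wins overall — the comparison reverses. Team Gamma's tickets skew toward P1, which has a lower base rate.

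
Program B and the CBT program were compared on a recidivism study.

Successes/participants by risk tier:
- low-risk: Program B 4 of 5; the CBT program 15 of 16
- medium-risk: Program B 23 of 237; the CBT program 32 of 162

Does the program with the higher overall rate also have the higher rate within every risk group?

Low-risk: Program B 4/5 = 80.0%, the CBT program 15/16 = 93.8% → the CBT program
Medium-risk: Program B 23/237 = 9.7%, the CBT program 32/162 = 19.8% → the CBT program
Overall: Program B 27/242 = 11.2%, the CBT program 47/178 = 26.4% → the CBT program
The CBT program wins overall and in every risk group — no reversal.

Yes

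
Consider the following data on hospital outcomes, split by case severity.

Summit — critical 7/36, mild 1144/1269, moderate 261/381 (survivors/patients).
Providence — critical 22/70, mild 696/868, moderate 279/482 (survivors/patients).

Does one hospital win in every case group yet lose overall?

Critical: Summit 7/36 = 19.4%, Providence 22/70 = 31.4% → Providence
Mild: Summit 1144/1269 = 90.1%, Providence 696/868 = 80.2% → Summit
Moderate: Summit 261/381 = 68.5%, Providence 279/482 = 57.9% → Summit
Overall: Summit 1412/1686 = 83.7%, Providence 997/1420 = 70.2% → Summit
Neither sweeps: Summit wins 2 of 3 groups, Providence wins 1. Summit wins overall but not every group — no Simpson reversal.

No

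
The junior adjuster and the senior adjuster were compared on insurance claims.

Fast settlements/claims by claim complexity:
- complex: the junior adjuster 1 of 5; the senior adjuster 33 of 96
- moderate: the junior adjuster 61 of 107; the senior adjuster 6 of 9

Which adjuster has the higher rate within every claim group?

Complex: the junior adjuster 1/5 = 20.0%, the senior adjuster 33/96 = 34.4% → the senior adjuster
Moderate: the junior adjuster 61/107 = 57.0%, the senior adjuster 6/9 = 66.7% → the senior adjuster
The senior adjuster has the higher rate in both groups.

the senior adjuster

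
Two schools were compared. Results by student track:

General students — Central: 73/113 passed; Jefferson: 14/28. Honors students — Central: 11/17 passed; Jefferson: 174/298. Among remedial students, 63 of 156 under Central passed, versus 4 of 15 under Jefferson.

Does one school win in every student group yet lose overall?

General: Central 73/113 = 64.6%, Jefferson 14/28 = 50.0% → Central
Honors: Central 11/17 = 64.7%, Jefferson 174/298 = 58.4% → Central
Remedial: Central 63/156 = 40.4%, Jefferson 4/15 = 26.7% → Central
Overall: Central 147/286 = 51.4%, Jefferson 192/341 = 56.3% → Jefferson
Central wins each student group but Jefferson wins overall — the comparison reverses. Central's students skew toward remedial, which has a lower base rate.

Yes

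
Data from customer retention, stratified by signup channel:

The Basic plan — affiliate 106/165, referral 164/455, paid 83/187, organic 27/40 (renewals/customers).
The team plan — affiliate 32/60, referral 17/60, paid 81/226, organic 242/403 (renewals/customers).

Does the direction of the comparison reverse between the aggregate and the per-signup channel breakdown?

Yes

Affiliate: the Basic plan 106/165 = 64.2%, the team plan 32/60 = 53.3% → the Basic plan
Referral: the Basic plan 164/455 = 36.0%, the team plan 17/60 = 28.3% → the Basic plan
Paid: the Basic plan 83/187 = 44.4%, the team plan 81/226 = 35.8% → the Basic plan
Organic: the Basic plan 27/40 = 67.5%, the team plan 242/403 = 60.0% → the Basic plan
Overall: the Basic plan 380/847 = 44.9%, the team plan 372/749 = 49.7% → the team plan
The Basic plan wins each signup group but the team plan wins overall — the comparison reverses. The Basic plan's customers skew toward referral, which has a lower base rate.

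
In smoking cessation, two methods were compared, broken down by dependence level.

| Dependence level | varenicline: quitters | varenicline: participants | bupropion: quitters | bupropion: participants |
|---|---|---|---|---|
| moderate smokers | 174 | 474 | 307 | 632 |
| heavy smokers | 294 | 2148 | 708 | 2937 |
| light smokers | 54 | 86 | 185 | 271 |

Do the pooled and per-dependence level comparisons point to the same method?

Moderate smokers: varenicline 174/474 = 36.7%, bupropion 307/632 = 48.6% → bupropion
Heavy smokers: varenicline 294/2148 = 13.7%, bupropion 708/2937 = 24.1% → bupropion
Light smokers: varenicline 54/86 = 62.8%, bupropion 185/271 = 68.3% → bupropion
Overall: varenicline 522/2708 = 19.3%, bupropion 1200/3840 = 31.2% → bupropion
Bupropion wins overall and in every dependence group — no reversal.

Yes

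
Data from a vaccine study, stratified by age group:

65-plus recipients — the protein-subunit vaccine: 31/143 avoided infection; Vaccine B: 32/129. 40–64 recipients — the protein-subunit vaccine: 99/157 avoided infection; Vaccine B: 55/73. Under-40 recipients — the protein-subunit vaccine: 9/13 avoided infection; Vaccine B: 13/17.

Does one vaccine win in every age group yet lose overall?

No

65-plus: the protein-subunit vaccine 31/143 = 21.7%, Vaccine B 32/129 = 24.8% → Vaccine B
40–64: the protein-subunit vaccine 99/157 = 63.1%, Vaccine B 55/73 = 75.3% → Vaccine B
Under-40: the protein-subunit vaccine 9/13 = 69.2%, Vaccine B 13/17 = 76.5% → Vaccine B
Overall: the protein-subunit vaccine 139/313 = 44.4%, Vaccine B 100/219 = 45.7% → Vaccine B
Vaccine B wins overall and in every age group — no reversal.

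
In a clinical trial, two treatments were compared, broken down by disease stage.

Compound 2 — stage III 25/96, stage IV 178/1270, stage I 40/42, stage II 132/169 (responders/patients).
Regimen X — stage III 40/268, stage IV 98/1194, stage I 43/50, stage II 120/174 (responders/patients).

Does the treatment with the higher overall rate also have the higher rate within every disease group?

Yes

Stage III: Compound 2 25/96 = 26.0%, Regimen X 40/268 = 14.9% → Compound 2
Stage IV: Compound 2 178/1270 = 14.0%, Regimen X 98/1194 = 8.2% → Compound 2
Stage I: Compound 2 40/42 = 95.2%, Regimen X 43/50 = 86.0% → Compound 2
Stage II: Compound 2 132/169 = 78.1%, Regimen X 120/174 = 69.0% → Compound 2
Overall: Compound 2 375/1577 = 23.8%, Regimen X 301/1686 = 17.9% → Compound 2
Compound 2 wins overall and in every disease group — no reversal.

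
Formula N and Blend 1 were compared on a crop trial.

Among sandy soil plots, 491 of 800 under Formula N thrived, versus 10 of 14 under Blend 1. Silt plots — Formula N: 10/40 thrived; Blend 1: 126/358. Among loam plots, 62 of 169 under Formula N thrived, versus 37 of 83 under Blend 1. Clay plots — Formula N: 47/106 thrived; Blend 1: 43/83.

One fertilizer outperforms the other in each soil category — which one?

Blend 1

Sandy soil: Formula N 491/800 = 61.4%, Blend 1 10/14 = 71.4% → Blend 1
Silt: Formula N 10/40 = 25.0%, Blend 1 126/358 = 35.2% → Blend 1
Loam: Formula N 62/169 = 36.7%, Blend 1 37/83 = 44.6% → Blend 1
Clay: Formula N 47/106 = 44.3%, Blend 1 43/83 = 51.8% → Blend 1
Blend 1 has the higher rate in all 4 groups.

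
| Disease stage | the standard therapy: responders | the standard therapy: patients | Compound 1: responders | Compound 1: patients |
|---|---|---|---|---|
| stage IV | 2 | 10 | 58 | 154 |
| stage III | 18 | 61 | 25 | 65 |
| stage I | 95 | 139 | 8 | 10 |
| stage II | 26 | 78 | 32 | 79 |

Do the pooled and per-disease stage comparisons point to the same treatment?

Stage IV: the standard therapy 2/10 = 20.0%, Compound 1 58/154 = 37.7% → Compound 1
Stage III: the standard therapy 18/61 = 29.5%, Compound 1 25/65 = 38.5% → Compound 1
Stage I: the standard therapy 95/139 = 68.3%, Compound 1 8/10 = 80.0% → Compound 1
Stage II: the standard therapy 26/78 = 33.3%, Compound 1 32/79 = 40.5% → Compound 1
Overall: the standard therapy 141/288 = 49.0%, Compound 1 123/308 = 39.9% → the standard therapy
Compound 1 wins each disease group but the standard therapy wins overall — the comparison reverses. Compound 1's patients skew toward stage IV, which has a lower base rate.

No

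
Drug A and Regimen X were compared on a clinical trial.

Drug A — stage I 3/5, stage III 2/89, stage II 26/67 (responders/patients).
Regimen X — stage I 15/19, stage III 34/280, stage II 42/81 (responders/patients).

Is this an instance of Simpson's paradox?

Stage I: Drug A 3/5 = 60.0%, Regimen X 15/19 = 78.9% → Regimen X
Stage III: Drug A 2/89 = 2.2%, Regimen X 34/280 = 12.1% → Regimen X
Stage II: Drug A 26/67 = 38.8%, Regimen X 42/81 = 51.9% → Regimen X
Overall: Drug A 31/161 = 19.3%, Regimen X 91/380 = 23.9% → Regimen X
Regimen X wins overall and in every disease group — no reversal.

No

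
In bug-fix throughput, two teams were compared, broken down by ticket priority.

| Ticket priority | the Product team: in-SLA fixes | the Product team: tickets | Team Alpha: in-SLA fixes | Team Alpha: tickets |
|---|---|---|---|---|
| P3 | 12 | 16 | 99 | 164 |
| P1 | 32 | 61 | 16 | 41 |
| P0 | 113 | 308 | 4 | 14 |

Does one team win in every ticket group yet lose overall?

P3: the Product team 12/16 = 75.0%, Team Alpha 99/164 = 60.4% → the Product team
P1: the Product team 32/61 = 52.5%, Team Alpha 16/41 = 39.0% → the Product team
P0: the Product team 113/308 = 36.7%, Team Alpha 4/14 = 28.6% → the Product team
Overall: the Product team 157/385 = 40.8%, Team Alpha 119/219 = 54.3% → Team Alpha
The Product team wins each ticket group but Team Alpha wins overall — the comparison reverses. The Product team's tickets skew toward P0, which has a lower base rate.

Yes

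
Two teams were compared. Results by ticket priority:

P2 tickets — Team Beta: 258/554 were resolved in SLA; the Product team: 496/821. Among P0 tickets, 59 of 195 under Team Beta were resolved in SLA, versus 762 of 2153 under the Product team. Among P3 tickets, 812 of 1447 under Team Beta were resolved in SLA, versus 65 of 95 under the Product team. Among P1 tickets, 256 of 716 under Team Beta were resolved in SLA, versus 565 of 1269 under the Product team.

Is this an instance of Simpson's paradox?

Yes

P2: Team Beta 258/554 = 46.6%, the Product team 496/821 = 60.4% → the Product team
P0: Team Beta 59/195 = 30.3%, the Product team 762/2153 = 35.4% → the Product team
P3: Team Beta 812/1447 = 56.1%, the Product team 65/95 = 68.4% → the Product team
P1: Team Beta 256/716 = 35.8%, the Product team 565/1269 = 44.5% → the Product team
Overall: Team Beta 1385/2912 = 47.6%, the Product team 1888/4338 = 43.5% → Team Beta
The Product team wins each ticket group but Team Beta wins overall — the comparison reverses. The Product team's tickets skew toward P0, which has a lower base rate.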